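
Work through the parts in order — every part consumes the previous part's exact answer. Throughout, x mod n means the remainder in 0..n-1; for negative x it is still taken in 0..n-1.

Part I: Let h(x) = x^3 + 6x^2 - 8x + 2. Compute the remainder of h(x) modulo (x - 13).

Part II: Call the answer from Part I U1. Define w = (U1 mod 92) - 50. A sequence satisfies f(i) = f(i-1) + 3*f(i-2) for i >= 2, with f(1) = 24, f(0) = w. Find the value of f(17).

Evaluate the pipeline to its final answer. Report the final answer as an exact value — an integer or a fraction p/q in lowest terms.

Part I: remainder = value at the root: 1*(13)^3 + 6*(13)^2 - 8*(13)^1 + 2 = (2197) + (1014) + (-104) + (2) = 3109; answer 3109
Part II: U1 = 3109; w = 23; f(2) = 1*(24) + 3*(23) = 93; iterating: f(2)=93, f(3)=165, f(4)=444, f(5)=939, f(6)=2271, f(7)=5088, f(8)=11901, f(9)=27165, f(10)=62868, f(11)=144363, f(12)=332967, f(13)=766056, f(14)=1764957, f(15)=4063125, f(16)=9357996, f(17)=21547371; answer 21547371

21547371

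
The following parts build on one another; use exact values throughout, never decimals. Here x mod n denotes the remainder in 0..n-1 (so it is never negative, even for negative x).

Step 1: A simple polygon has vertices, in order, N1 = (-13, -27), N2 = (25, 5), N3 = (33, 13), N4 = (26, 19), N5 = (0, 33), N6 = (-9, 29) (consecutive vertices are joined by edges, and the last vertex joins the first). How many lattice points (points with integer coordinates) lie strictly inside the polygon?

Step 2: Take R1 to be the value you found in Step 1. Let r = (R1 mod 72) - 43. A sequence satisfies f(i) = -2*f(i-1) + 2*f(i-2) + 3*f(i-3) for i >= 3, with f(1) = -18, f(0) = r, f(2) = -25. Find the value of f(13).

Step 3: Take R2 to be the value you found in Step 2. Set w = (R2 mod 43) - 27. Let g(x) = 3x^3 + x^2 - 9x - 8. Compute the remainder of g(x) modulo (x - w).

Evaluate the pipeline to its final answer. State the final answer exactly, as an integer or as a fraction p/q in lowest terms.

-17018

Step 1: cross terms: (-13*5 - 25*-27)=610, (25*13 - 33*5)=160, (33*19 - 26*13)=289, (26*33 - 0*19)=858, (0*29 - -9*33)=297, (-9*-27 - -13*29)=620; twice the area = |2834| = 2834; area = 1417; boundary points = 2 + 8 + 1 + 2 + 1 + 4 = 18; strictly interior points = area - boundary/2 + 1 = 1409; answer 1409
Step 2: R1 = 1409; r = -2; f(3) = -2*(-25) + 2*(-18) + 3*(-2) = 8; iterating: f(3)=8, f(4)=-120, f(5)=181, f(6)=-578, f(7)=1158, f(8)=-2929, f(9)=6440, f(10)=-15264, f(11)=34621, f(12)=-80450, f(13)=184350; answer 184350
Step 3: R2 = 184350; w = -18; remainder = value at the root: 3*(-18)^3 + 1*(-18)^2 - 9*(-18)^1 - 8 = (-17496) + (324) + (162) + (-8) = -17018; answer -17018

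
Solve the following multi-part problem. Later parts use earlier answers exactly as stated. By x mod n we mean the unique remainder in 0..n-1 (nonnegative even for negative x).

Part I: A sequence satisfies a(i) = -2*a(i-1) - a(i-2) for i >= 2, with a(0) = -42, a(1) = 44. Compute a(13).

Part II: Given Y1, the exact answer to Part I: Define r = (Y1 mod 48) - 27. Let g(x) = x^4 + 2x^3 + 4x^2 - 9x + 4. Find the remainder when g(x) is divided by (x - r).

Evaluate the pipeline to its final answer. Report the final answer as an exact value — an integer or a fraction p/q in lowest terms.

Part I: a(2) = -2*(44) - 1*(-42) = -46; iterating: a(2)=-46, a(3)=48, a(4)=-50, a(5)=52, a(6)=-54, a(7)=56, a(8)=-58, a(9)=60, a(10)=-62, a(11)=64, a(12)=-66, a(13)=68; answer 68
Part II: Y1 = 68; r = -7; remainder = value at the root: 1*(-7)^4 + 2*(-7)^3 + 4*(-7)^2 - 9*(-7)^1 + 4 = (2401) + (-686) + (196) + (63) + (4) = 1978; answer 1978

1978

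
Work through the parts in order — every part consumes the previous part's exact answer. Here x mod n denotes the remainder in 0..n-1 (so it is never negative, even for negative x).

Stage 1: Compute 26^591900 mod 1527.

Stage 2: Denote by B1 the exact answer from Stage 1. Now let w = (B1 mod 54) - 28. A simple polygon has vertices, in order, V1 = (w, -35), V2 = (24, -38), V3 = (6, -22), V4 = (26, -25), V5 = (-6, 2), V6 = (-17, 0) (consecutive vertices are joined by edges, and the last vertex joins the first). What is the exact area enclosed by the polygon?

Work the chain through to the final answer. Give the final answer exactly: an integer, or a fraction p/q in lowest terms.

2405/2

Stage 1: squarings mod 1527: 26^1=26, 26^2=676, 26^4=403, 26^8=547, 26^16=1444, 26^32=781, 26^64=688, 26^128=1501, 26^256=676, 26^512=403, 26^1024=547, 26^2048=1444, 26^4096=781, 26^8192=688, 26^16384=1501, 26^32768=676, 26^65536=403, 26^131072=547, 26^262144=1444, 26^524288=781; 26^591900 = 26^4 * 26^8 * 26^16 * 26^2048 * 26^65536 * 26^524288 = 922 (mod 1527); answer 922
Stage 2: B1 = 922; w = -24; cross terms: (-24*-38 - 24*-35)=1752, (24*-22 - 6*-38)=-300, (6*-25 - 26*-22)=422, (26*2 - -6*-25)=-98, (-6*0 - -17*2)=34, (-17*-35 - -24*0)=595; twice the area = |2405| = 2405; area = 2405/2; answer 2405/2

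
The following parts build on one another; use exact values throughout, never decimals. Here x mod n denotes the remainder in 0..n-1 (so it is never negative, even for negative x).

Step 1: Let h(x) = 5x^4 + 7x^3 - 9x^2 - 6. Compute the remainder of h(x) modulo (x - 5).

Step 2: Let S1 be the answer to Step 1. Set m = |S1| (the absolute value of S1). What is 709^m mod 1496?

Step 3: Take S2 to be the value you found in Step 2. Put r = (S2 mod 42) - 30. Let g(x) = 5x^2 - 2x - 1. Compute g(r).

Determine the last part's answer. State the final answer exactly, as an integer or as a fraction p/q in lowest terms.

Step 1: remainder = value at the root: 5*(5)^4 + 7*(5)^3 - 9*(5)^2 - 6 = (3125) + (875) + (-225) + (-6) = 3769; answer 3769
Step 2: S1 = 3769; m = 3769; squarings mod 1496: 709^1=709, 709^2=25, 709^4=625, 709^8=169, 709^16=137, 709^32=817, 709^64=273, 709^128=1225, 709^256=137, 709^512=817, 709^1024=273, 709^2048=1225; 709^3769 = 709^1 * 709^8 * 709^16 * 709^32 * 709^128 * 709^512 * 709^1024 * 709^2048 = 141 (mod 1496); answer 141
Step 3: S2 = 141; r = -15; 5*(-15)^2 - 2*(-15)^1 - 1 = (1125) + (30) + (-1) = 1154; answer 1154

1154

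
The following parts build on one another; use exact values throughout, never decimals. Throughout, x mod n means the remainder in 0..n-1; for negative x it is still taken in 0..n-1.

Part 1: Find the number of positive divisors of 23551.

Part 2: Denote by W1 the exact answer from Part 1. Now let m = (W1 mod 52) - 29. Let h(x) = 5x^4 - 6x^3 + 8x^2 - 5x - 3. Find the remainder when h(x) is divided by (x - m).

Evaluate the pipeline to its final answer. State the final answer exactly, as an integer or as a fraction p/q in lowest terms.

2051997

Part 1: 23551 = 11 * 2141; number of divisors = (1+1) * (1+1) = 4; answer 4
Part 2: W1 = 4; m = -25; remainder = value at the root: 5*(-25)^4 - 6*(-25)^3 + 8*(-25)^2 - 5*(-25)^1 - 3 = (1953125) + (93750) + (5000) + (125) + (-3) = 2051997; answer 2051997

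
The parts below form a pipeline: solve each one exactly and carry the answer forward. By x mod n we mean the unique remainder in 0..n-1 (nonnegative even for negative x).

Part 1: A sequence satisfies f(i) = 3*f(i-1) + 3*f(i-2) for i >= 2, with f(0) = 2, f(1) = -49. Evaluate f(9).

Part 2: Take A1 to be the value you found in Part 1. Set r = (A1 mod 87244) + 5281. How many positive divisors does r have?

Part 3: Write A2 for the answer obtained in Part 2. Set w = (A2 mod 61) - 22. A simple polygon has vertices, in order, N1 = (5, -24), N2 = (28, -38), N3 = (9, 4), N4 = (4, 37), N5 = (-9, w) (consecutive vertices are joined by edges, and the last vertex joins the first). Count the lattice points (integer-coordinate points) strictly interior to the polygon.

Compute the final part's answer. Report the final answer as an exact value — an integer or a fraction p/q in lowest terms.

Part 1: f(2) = 3*(-49) + 3*(2) = -141; iterating: f(2)=-141, f(3)=-570, f(4)=-2133, f(5)=-8109, f(6)=-30726, f(7)=-116505, f(8)=-441693, f(9)=-1674594; answer -1674594
Part 2: A1 = -1674594; r = 75567; 75567 = 3 * 25189; number of divisors = (1+1) * (1+1) = 4; answer 4
Part 3: A2 = 4; w = -18; cross terms: (5*-38 - 28*-24)=482, (28*4 - 9*-38)=454, (9*37 - 4*4)=317, (4*-18 - -9*37)=261, (-9*-24 - 5*-18)=306; twice the area = |1820| = 1820; area = 910; boundary points = 1 + 1 + 1 + 1 + 2 = 6; strictly interior points = area - boundary/2 + 1 = 908; answer 908

908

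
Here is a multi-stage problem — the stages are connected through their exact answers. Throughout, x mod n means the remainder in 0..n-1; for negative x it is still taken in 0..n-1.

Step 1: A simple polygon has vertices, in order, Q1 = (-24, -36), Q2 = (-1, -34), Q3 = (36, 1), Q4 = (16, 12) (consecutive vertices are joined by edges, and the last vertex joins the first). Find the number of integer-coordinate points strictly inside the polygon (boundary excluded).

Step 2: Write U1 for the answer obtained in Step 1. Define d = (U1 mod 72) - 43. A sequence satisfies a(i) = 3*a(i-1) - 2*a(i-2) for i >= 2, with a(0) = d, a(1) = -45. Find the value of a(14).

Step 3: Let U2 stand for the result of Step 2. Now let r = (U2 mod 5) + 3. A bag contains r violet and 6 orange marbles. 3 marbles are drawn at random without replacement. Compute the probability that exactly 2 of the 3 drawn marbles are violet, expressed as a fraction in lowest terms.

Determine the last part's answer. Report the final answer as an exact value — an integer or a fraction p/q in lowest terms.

Step 1: cross terms: (-24*-34 - -1*-36)=780, (-1*1 - 36*-34)=1223, (36*12 - 16*1)=416, (16*-36 - -24*12)=-288; twice the area = |2131| = 2131; area = 2131/2; boundary points = 1 + 1 + 1 + 8 = 11; strictly interior points = area - boundary/2 + 1 = 1061; answer 1061
Step 2: U1 = 1061; d = 10; a(2) = 3*(-45) - 2*(10) = -155; iterating: a(2)=-155, a(3)=-375, a(4)=-815, a(5)=-1695, a(6)=-3455, a(7)=-6975, a(8)=-14015, a(9)=-28095, a(10)=-56255, a(11)=-112575, a(12)=-225215, a(13)=-450495, a(14)=-901055; answer -901055
Step 3: U2 = -901055; r = 3; total draws C(9,3) = 84; favorable C(3,2)*C(6,1) = 18; P = 3/14; answer 3/14

3/14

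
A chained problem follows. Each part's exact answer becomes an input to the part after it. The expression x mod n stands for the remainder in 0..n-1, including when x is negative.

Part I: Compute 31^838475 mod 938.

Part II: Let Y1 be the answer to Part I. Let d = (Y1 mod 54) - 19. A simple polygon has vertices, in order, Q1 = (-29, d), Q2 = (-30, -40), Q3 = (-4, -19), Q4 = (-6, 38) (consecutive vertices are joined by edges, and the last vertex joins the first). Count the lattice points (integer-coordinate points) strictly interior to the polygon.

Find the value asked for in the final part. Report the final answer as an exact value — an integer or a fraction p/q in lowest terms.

Part I: squarings mod 938: 31^1=31, 31^2=23, 31^4=529, 31^8=317, 31^16=123, 31^32=121, 31^64=571, 31^128=555, 31^256=361, 31^512=877, 31^1024=907, 31^2048=23, 31^4096=529, 31^8192=317, 31^16384=123, 31^32768=121, 31^65536=571, 31^131072=555, 31^262144=361, 31^524288=877; 31^838475 = 31^1 * 31^2 * 31^8 * 31^64 * 31^256 * 31^512 * 31^2048 * 31^16384 * 31^32768 * 31^262144 * 31^524288 = 901 (mod 938); answer 901
Part II: Y1 = 901; d = 18; cross terms: (-29*-40 - -30*18)=1700, (-30*-19 - -4*-40)=410, (-4*38 - -6*-19)=-266, (-6*18 - -29*38)=994; twice the area = |2838| = 2838; area = 1419; boundary points = 1 + 1 + 1 + 1 = 4; strictly interior points = area - boundary/2 + 1 = 1418; answer 1418

1418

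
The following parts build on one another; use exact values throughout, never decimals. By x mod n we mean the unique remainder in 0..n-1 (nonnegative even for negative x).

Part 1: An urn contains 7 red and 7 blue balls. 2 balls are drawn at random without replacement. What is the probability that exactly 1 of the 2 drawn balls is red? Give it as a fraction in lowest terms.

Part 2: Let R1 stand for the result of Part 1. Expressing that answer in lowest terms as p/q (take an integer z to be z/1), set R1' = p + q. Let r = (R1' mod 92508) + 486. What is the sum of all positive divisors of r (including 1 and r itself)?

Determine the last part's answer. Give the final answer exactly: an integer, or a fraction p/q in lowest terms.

864

Part 1: total draws C(14,2) = 91; favorable C(7,1)*C(7,1) = 49; P = 7/13; answer 7/13
Part 2: R1 = 7/13; threaded value p + q = 20; r = 506; 506 = 2 * 11 * 23; sigma = (1 + 2) * (1 + 11) * (1 + 23) = 3 * 12 * 24 = 864; answer 864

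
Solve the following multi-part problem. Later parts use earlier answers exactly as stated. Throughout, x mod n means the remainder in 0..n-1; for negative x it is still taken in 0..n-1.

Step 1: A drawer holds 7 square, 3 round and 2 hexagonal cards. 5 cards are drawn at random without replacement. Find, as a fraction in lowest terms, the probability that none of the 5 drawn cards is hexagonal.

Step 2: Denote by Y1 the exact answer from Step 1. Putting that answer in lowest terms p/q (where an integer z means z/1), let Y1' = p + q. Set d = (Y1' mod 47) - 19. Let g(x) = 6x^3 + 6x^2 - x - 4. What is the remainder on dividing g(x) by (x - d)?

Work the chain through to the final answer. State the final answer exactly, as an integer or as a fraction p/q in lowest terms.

Step 1: total draws C(12,5) = 792; favorable C(10,5) = 252; P = 7/22; answer 7/22
Step 2: Y1 = 7/22; threaded value p + q = 29; d = 10; remainder = value at the root: 6*(10)^3 + 6*(10)^2 - 1*(10)^1 - 4 = (6000) + (600) + (-10) + (-4) = 6586; answer 6586

6586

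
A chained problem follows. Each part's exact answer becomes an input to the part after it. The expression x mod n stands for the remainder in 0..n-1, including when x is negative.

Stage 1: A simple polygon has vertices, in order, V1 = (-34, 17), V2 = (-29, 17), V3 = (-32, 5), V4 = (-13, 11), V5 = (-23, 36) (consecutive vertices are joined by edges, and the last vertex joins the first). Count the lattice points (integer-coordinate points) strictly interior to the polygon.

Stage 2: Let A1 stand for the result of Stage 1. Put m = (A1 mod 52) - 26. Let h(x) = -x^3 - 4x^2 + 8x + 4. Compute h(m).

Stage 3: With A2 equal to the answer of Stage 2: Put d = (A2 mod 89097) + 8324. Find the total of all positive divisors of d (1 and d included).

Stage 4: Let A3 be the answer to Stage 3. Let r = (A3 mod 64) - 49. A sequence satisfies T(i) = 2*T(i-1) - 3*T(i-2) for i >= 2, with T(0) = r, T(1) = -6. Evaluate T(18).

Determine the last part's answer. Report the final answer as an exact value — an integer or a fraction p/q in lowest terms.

-516393

Stage 1: cross terms: (-34*17 - -29*17)=-85, (-29*5 - -32*17)=399, (-32*11 - -13*5)=-287, (-13*36 - -23*11)=-215, (-23*17 - -34*36)=833; twice the area = |645| = 645; area = 645/2; boundary points = 5 + 3 + 1 + 5 + 1 = 15; strictly interior points = area - boundary/2 + 1 = 316; answer 316
Stage 2: A1 = 316; m = -22; -1*(-22)^3 - 4*(-22)^2 + 8*(-22)^1 + 4 = (10648) + (-1936) + (-176) + (4) = 8540; answer 8540
Stage 3: A2 = 8540; d = 16864; 16864 = 2^5 * 17 * 31; sigma = (1 + 2 + 4 + 8 + 16 + 32) * (1 + 17) * (1 + 31) = 63 * 18 * 32 = 36288; answer 36288
Stage 4: A3 = 36288; r = -49; T(2) = 2*(-6) - 3*(-49) = 135; iterating: T(2)=135, T(3)=288, T(4)=171, T(5)=-522, T(6)=-1557, T(7)=-1548, T(8)=1575, T(9)=7794, T(10)=10863, T(11)=-1656, T(12)=-35901, T(13)=-66834, T(14)=-25965, T(15)=148572, T(16)=375039, T(17)=304362, T(18)=-516393; answer -516393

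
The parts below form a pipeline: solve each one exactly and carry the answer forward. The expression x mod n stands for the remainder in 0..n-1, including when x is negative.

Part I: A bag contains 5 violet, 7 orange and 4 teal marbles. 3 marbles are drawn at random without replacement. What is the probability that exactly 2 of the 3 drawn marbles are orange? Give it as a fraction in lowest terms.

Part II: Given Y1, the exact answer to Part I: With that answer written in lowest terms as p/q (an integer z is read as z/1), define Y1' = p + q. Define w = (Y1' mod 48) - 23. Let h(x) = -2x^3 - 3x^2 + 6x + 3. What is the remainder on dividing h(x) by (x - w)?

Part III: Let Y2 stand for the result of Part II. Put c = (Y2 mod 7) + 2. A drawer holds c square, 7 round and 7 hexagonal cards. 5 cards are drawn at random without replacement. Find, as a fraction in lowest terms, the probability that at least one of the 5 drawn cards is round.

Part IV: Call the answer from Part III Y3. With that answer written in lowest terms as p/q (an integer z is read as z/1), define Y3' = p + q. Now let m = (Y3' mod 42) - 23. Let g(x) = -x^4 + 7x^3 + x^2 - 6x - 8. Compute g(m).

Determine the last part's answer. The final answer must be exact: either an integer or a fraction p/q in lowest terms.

-16848

Part I: total draws C(16,3) = 560; favorable C(7,2)*C(9,1) = 189; P = 27/80; answer 27/80
Part II: Y1 = 27/80; threaded value p + q = 107; w = -12; remainder = value at the root: -2*(-12)^3 - 3*(-12)^2 + 6*(-12)^1 + 3 = (3456) + (-432) + (-72) + (3) = 2955; answer 2955
Part III: Y2 = 2955; c = 3; total draws C(17,5) = 6188; complement C(10,5) = 252; favorable 6188 - 252 = 5936; P = 212/221; answer 212/221
Part IV: Y3 = 212/221; threaded value p + q = 433; m = -10; -1*(-10)^4 + 7*(-10)^3 + 1*(-10)^2 - 6*(-10)^1 - 8 = (-10000) + (-7000) + (100) + (60) + (-8) = -16848; answer -16848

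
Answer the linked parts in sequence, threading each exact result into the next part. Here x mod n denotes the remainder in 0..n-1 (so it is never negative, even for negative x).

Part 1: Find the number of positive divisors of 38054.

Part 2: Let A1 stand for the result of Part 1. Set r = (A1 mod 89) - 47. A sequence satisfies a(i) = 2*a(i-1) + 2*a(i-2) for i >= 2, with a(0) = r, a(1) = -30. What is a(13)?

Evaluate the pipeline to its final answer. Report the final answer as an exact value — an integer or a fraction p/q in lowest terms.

-7985280

Part 1: 38054 = 2 * 53 * 359; number of divisors = (1+1) * (1+1) * (1+1) = 8; answer 8
Part 2: A1 = 8; r = -39; a(2) = 2*(-30) + 2*(-39) = -138; iterating: a(2)=-138, a(3)=-336, a(4)=-948, a(5)=-2568, a(6)=-7032, a(7)=-19200, a(8)=-52464, a(9)=-143328, a(10)=-391584, a(11)=-1069824, a(12)=-2922816, a(13)=-7985280; answer -7985280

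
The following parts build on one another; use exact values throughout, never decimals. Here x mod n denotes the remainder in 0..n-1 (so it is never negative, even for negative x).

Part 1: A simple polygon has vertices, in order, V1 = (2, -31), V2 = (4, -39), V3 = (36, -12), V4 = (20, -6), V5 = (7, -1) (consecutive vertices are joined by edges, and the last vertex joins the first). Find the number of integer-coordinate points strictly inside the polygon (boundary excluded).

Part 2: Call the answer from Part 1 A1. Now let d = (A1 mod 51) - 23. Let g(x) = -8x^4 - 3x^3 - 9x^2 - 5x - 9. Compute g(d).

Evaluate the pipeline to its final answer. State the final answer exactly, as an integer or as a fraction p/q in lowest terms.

-2206882

Part 1: cross terms: (2*-39 - 4*-31)=46, (4*-12 - 36*-39)=1356, (36*-6 - 20*-12)=24, (20*-1 - 7*-6)=22, (7*-31 - 2*-1)=-215; twice the area = |1233| = 1233; area = 1233/2; boundary points = 2 + 1 + 2 + 1 + 5 = 11; strictly interior points = area - boundary/2 + 1 = 612; answer 612
Part 2: A1 = 612; d = -23; -8*(-23)^4 - 3*(-23)^3 - 9*(-23)^2 - 5*(-23)^1 - 9 = (-2238728) + (36501) + (-4761) + (115) + (-9) = -2206882; answer -2206882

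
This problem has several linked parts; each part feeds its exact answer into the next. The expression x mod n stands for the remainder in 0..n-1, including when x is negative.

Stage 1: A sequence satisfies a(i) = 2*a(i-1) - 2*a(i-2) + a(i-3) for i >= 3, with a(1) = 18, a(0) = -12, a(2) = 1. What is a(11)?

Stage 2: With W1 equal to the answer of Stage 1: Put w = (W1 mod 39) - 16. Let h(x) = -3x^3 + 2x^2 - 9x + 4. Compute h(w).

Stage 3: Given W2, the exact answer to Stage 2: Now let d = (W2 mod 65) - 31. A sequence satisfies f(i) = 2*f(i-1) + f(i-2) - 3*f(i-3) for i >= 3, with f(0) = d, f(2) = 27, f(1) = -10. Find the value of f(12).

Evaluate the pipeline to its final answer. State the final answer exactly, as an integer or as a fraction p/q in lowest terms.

Stage 1: a(3) = 2*(1) - 2*(18) + 1*(-12) = -46; iterating: a(3)=-46, a(4)=-76, a(5)=-59, a(6)=-12, a(7)=18, a(8)=1, a(9)=-46, a(10)=-76, a(11)=-59; answer -59
Stage 2: W1 = -59; w = 3; -3*(3)^3 + 2*(3)^2 - 9*(3)^1 + 4 = (-81) + (18) + (-27) + (4) = -86; answer -86
Stage 3: W2 = -86; d = 13; f(3) = 2*(27) + 1*(-10) - 3*(13) = 5; iterating: f(3)=5, f(4)=67, f(5)=58, f(6)=168, f(7)=193, f(8)=380, f(9)=449, f(10)=699, f(11)=707, f(12)=766; answer 766

766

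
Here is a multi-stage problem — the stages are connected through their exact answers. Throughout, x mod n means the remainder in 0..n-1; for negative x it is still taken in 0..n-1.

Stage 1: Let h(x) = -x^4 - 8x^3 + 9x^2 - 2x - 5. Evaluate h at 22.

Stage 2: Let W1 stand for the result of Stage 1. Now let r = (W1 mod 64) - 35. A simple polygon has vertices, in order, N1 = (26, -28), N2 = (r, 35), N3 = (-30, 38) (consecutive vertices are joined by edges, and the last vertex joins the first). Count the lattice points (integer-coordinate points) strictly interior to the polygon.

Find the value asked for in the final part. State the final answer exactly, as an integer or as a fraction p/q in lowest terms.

149

Stage 1: -1*(22)^4 - 8*(22)^3 + 9*(22)^2 - 2*(22)^1 - 5 = (-234256) + (-85184) + (4356) + (-44) + (-5) = -315133; answer -315133
Stage 2: W1 = -315133; r = -32; cross terms: (26*35 - -32*-28)=14, (-32*38 - -30*35)=-166, (-30*-28 - 26*38)=-148; twice the area = |-300| = 300; area = 150; boundary points = 1 + 1 + 2 = 4; strictly interior points = area - boundary/2 + 1 = 149; answer 149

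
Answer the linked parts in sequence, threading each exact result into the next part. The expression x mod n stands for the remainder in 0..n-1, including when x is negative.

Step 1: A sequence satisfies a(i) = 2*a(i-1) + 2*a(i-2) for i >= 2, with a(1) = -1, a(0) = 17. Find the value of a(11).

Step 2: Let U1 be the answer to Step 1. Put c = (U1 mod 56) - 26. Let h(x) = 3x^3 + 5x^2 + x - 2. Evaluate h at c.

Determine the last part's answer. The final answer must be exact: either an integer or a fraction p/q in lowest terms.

Step 1: a(2) = 2*(-1) + 2*(17) = 32; iterating: a(2)=32, a(3)=62, a(4)=188, a(5)=500, a(6)=1376, a(7)=3752, a(8)=10256, a(9)=28016, a(10)=76544, a(11)=209120; answer 209120
Step 2: U1 = 209120; c = -10; 3*(-10)^3 + 5*(-10)^2 + 1*(-10)^1 - 2 = (-3000) + (500) + (-10) + (-2) = -2512; answer -2512

-2512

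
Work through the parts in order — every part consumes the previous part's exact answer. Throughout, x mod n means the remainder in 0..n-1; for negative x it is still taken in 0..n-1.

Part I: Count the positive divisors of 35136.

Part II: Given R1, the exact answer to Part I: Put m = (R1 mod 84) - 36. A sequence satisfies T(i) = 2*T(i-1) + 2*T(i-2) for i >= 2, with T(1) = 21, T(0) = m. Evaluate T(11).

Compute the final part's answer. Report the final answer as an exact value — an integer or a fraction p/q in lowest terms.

Part I: 35136 = 2^6 * 3^2 * 61; number of divisors = (6+1) * (2+1) * (1+1) = 42; answer 42
Part II: R1 = 42; m = 6; T(2) = 2*(21) + 2*(6) = 54; iterating: T(2)=54, T(3)=150, T(4)=408, T(5)=1116, T(6)=3048, T(7)=8328, T(8)=22752, T(9)=62160, T(10)=169824, T(11)=463968; answer 463968

463968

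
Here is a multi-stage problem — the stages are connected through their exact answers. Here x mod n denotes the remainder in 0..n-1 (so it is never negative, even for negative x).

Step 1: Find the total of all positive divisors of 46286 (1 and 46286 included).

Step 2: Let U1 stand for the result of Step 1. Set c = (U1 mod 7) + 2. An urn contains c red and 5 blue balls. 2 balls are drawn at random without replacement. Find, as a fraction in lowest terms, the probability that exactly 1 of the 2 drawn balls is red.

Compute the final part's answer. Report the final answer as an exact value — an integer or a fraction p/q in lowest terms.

Step 1: 46286 = 2 * 23143; sigma = (1 + 2) * (1 + 23143) = 3 * 23144 = 69432; answer 69432
Step 2: U1 = 69432; c = 8; total draws C(13,2) = 78; favorable C(8,1)*C(5,1) = 40; P = 20/39; answer 20/39

20/39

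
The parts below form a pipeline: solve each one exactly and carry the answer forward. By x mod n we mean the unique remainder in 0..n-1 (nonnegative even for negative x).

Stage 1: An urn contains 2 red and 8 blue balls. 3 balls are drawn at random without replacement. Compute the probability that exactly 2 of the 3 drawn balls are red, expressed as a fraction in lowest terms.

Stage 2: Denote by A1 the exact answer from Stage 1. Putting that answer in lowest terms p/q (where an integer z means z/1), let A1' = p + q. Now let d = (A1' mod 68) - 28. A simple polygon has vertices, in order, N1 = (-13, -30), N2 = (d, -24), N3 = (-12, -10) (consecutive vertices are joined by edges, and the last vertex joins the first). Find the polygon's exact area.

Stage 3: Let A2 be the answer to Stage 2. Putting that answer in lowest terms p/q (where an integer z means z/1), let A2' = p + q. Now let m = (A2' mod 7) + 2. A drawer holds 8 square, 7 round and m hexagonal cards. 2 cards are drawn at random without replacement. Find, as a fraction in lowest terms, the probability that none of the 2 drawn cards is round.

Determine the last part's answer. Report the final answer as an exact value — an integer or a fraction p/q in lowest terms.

Stage 1: total draws C(10,3) = 120; favorable C(2,2)*C(8,1) = 8; P = 1/15; answer 1/15
Stage 2: A1 = 1/15; threaded value p + q = 16; d = -12; cross terms: (-13*-24 - -12*-30)=-48, (-12*-10 - -12*-24)=-168, (-12*-30 - -13*-10)=230; twice the area = |14| = 14; area = 7; answer 7
Stage 3: A2 = 7; threaded value p + q = 8; m = 3; total draws C(18,2) = 153; favorable C(11,2) = 55; P = 55/153; answer 55/153

55/153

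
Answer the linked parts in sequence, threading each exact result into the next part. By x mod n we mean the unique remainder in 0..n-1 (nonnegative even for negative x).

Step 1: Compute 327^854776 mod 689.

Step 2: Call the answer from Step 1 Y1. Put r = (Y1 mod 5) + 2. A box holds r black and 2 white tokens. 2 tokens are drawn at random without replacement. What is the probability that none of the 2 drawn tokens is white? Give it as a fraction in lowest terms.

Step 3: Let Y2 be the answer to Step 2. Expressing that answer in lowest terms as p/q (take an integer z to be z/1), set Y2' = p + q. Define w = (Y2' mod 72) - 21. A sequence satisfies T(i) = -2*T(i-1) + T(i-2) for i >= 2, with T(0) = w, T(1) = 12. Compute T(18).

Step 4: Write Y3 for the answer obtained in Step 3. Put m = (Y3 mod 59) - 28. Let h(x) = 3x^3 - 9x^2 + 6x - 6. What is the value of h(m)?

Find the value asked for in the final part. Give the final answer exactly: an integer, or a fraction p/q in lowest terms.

14682

Step 1: squarings mod 689: 327^1=327, 327^2=134, 327^4=42, 327^8=386, 327^16=172, 327^32=646, 327^64=471, 327^128=672, 327^256=289, 327^512=152, 327^1024=367, 327^2048=334, 327^4096=627, 327^8192=399, 327^16384=42, 327^32768=386, 327^65536=172, 327^131072=646, 327^262144=471, 327^524288=672; 327^854776 = 327^8 * 327^16 * 327^32 * 327^64 * 327^128 * 327^512 * 327^2048 * 327^65536 * 327^262144 * 327^524288 = 107 (mod 689); answer 107
Step 2: Y1 = 107; r = 4; total draws C(6,2) = 15; favorable C(4,2) = 6; P = 2/5; answer 2/5
Step 3: Y2 = 2/5; threaded value p + q = 7; w = -14; T(2) = -2*(12) + 1*(-14) = -38; iterating: T(2)=-38, T(3)=88, T(4)=-214, T(5)=516, T(6)=-1246, T(7)=3008, T(8)=-7262, T(9)=17532, T(10)=-42326, T(11)=102184, T(12)=-246694, T(13)=595572, T(14)=-1437838, T(15)=3471248, T(16)=-8380334, T(17)=20231916, T(18)=-48844166; answer -48844166
Step 4: Y3 = -48844166; m = 18; 3*(18)^3 - 9*(18)^2 + 6*(18)^1 - 6 = (17496) + (-2916) + (108) + (-6) = 14682; answer 14682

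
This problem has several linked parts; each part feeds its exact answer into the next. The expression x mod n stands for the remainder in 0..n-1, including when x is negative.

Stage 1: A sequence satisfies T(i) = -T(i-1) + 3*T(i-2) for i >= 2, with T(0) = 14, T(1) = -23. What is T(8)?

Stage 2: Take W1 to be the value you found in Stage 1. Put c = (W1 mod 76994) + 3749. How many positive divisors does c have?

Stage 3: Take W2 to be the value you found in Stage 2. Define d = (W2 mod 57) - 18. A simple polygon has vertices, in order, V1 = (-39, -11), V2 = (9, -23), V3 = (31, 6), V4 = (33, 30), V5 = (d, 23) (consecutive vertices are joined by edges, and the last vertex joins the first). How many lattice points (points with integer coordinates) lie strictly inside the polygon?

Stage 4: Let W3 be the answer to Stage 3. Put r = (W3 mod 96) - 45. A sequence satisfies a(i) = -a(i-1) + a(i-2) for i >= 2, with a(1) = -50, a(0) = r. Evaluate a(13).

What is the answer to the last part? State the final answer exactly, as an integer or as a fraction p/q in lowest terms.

Stage 1: T(2) = -1*(-23) + 3*(14) = 65; iterating: T(2)=65, T(3)=-134, T(4)=329, T(5)=-731, T(6)=1718, T(7)=-3911, T(8)=9065; answer 9065
Stage 2: W1 = 9065; c = 12814; 12814 = 2 * 43 * 149; number of divisors = (1+1) * (1+1) * (1+1) = 8; answer 8
Stage 3: W2 = 8; d = -10; cross terms: (-39*-23 - 9*-11)=996, (9*6 - 31*-23)=767, (31*30 - 33*6)=732, (33*23 - -10*30)=1059, (-10*-11 - -39*23)=1007; twice the area = |4561| = 4561; area = 4561/2; boundary points = 12 + 1 + 2 + 1 + 1 = 17; strictly interior points = area - boundary/2 + 1 = 2273; answer 2273
Stage 4: W3 = 2273; r = 20; a(2) = -1*(-50) + 1*(20) = 70; iterating: a(2)=70, a(3)=-120, a(4)=190, a(5)=-310, a(6)=500, a(7)=-810, a(8)=1310, a(9)=-2120, a(10)=3430, a(11)=-5550, a(12)=8980, a(13)=-14530; answer -14530

-14530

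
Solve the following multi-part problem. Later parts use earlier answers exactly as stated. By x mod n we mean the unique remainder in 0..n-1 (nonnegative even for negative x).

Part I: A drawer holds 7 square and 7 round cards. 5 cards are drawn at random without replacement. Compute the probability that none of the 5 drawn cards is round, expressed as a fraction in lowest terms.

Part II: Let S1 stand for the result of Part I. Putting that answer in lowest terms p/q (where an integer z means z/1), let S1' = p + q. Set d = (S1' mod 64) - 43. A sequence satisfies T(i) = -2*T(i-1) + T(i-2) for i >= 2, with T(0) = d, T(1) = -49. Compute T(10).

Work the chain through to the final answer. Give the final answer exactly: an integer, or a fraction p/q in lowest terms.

106672

Part I: total draws C(14,5) = 2002; favorable C(7,5) = 21; P = 3/286; answer 3/286
Part II: S1 = 3/286; threaded value p + q = 289; d = -10; T(2) = -2*(-49) + 1*(-10) = 88; iterating: T(2)=88, T(3)=-225, T(4)=538, T(5)=-1301, T(6)=3140, T(7)=-7581, T(8)=18302, T(9)=-44185, T(10)=106672; answer 106672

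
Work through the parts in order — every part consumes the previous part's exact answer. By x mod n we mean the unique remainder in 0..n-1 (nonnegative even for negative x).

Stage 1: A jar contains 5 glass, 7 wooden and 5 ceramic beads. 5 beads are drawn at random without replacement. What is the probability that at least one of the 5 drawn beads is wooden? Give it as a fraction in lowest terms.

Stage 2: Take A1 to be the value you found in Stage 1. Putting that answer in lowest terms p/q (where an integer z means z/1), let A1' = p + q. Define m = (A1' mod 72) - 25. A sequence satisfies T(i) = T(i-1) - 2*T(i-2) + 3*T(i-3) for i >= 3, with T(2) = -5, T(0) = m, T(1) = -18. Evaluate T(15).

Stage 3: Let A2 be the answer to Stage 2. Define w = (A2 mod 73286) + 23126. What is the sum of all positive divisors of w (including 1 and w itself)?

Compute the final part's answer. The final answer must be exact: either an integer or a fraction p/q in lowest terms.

Stage 1: total draws C(17,5) = 6188; complement C(10,5) = 252; favorable 6188 - 252 = 5936; P = 212/221; answer 212/221
Stage 2: A1 = 212/221; threaded value p + q = 433; m = -24; T(3) = 1*(-5) - 2*(-18) + 3*(-24) = -41; iterating: T(3)=-41, T(4)=-85, T(5)=-18, T(6)=29, T(7)=-190, T(8)=-302, T(9)=165, T(10)=199, T(11)=-1037, T(12)=-940, T(13)=1731, T(14)=500, T(15)=-5782; answer -5782
Stage 3: A2 = -5782; w = 90630; 90630 = 2 * 3^2 * 5 * 19 * 53; sigma = (1 + 2) * (1 + 3 + 9) * (1 + 5) * (1 + 19) * (1 + 53) = 3 * 13 * 6 * 20 * 54 = 252720; answer 252720

252720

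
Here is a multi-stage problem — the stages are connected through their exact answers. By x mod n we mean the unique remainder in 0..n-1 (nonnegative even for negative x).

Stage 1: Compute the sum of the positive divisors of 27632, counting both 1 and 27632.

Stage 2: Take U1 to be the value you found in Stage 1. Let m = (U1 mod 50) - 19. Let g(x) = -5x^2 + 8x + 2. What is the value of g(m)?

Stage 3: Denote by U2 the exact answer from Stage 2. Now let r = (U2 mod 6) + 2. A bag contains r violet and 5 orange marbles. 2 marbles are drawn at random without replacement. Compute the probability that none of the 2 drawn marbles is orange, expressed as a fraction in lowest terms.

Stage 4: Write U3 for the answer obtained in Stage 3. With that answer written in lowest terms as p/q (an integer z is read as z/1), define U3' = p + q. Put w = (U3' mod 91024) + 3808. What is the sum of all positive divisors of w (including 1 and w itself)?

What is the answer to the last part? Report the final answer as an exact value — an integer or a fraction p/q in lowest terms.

5120

Stage 1: 27632 = 2^4 * 11 * 157; sigma = (1 + 2 + 4 + 8 + 16) * (1 + 11) * (1 + 157) = 31 * 12 * 158 = 58776; answer 58776
Stage 2: U1 = 58776; m = 7; -5*(7)^2 + 8*(7)^1 + 2 = (-245) + (56) + (2) = -187; answer -187
Stage 3: U2 = -187; r = 7; total draws C(12,2) = 66; favorable C(7,2) = 21; P = 7/22; answer 7/22
Stage 4: U3 = 7/22; threaded value p + q = 29; w = 3837; 3837 = 3 * 1279; sigma = (1 + 3) * (1 + 1279) = 4 * 1280 = 5120; answer 5120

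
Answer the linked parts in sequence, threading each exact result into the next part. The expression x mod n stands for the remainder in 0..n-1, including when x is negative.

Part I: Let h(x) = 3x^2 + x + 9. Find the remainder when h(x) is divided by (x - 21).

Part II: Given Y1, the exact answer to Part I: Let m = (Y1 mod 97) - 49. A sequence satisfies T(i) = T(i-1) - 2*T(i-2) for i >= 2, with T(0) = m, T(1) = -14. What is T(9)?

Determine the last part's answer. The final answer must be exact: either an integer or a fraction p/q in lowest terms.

Part I: remainder = value at the root: 3*(21)^2 + 1*(21)^1 + 9 = (1323) + (21) + (9) = 1353; answer 1353
Part II: Y1 = 1353; m = 43; T(2) = 1*(-14) - 2*(43) = -100; iterating: T(2)=-100, T(3)=-72, T(4)=128, T(5)=272, T(6)=16, T(7)=-528, T(8)=-560, T(9)=496; answer 496

496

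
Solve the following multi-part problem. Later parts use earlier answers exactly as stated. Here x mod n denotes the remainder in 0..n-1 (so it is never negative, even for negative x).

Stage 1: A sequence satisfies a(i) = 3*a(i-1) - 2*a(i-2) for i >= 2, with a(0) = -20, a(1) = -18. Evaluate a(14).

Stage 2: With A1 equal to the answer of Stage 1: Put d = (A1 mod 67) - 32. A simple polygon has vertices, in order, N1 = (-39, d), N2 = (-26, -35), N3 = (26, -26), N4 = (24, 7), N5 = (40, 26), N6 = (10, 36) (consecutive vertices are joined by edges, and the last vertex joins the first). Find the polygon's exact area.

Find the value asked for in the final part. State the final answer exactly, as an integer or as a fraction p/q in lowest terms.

Stage 1: a(2) = 3*(-18) - 2*(-20) = -14; iterating: a(2)=-14, a(3)=-6, a(4)=10, a(5)=42, a(6)=106, a(7)=234, a(8)=490, a(9)=1002, a(10)=2026, a(11)=4074, a(12)=8170, a(13)=16362, a(14)=32746; answer 32746
Stage 2: A1 = 32746; d = 18; cross terms: (-39*-35 - -26*18)=1833, (-26*-26 - 26*-35)=1586, (26*7 - 24*-26)=806, (24*26 - 40*7)=344, (40*36 - 10*26)=1180, (10*18 - -39*36)=1584; twice the area = |7333| = 7333; area = 7333/2; answer 7333/2

7333/2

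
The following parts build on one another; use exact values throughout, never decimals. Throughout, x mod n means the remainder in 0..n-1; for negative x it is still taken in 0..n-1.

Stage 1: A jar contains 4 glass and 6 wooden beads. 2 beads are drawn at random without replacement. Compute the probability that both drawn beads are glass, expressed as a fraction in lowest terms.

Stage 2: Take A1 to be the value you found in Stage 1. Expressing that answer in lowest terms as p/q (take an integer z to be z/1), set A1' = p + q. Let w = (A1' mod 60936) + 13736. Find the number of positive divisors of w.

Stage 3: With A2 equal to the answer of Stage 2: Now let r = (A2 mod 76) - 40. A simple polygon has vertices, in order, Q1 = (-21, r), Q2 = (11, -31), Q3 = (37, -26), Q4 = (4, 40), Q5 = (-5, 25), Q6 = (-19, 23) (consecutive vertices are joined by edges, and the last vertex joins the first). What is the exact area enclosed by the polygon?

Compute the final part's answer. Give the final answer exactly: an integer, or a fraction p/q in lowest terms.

Stage 1: total draws C(10,2) = 45; favorable C(4,2) = 6; P = 2/15; answer 2/15
Stage 2: A1 = 2/15; threaded value p + q = 17; w = 13753; 13753 = 17 * 809; number of divisors = (1+1) * (1+1) = 4; answer 4
Stage 3: A2 = 4; r = -36; cross terms: (-21*-31 - 11*-36)=1047, (11*-26 - 37*-31)=861, (37*40 - 4*-26)=1584, (4*25 - -5*40)=300, (-5*23 - -19*25)=360, (-19*-36 - -21*23)=1167; twice the area = |5319| = 5319; area = 5319/2; answer 5319/2

5319/2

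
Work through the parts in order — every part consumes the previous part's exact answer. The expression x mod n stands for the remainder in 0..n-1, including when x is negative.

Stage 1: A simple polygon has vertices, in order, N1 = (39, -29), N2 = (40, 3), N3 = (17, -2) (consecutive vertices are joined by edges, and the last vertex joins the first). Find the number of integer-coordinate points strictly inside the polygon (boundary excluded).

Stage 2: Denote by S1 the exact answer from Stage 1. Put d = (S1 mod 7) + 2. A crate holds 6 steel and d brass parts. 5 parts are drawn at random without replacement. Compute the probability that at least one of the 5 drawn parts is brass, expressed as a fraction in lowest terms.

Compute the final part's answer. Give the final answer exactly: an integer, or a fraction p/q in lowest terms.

Stage 1: cross terms: (39*3 - 40*-29)=1277, (40*-2 - 17*3)=-131, (17*-29 - 39*-2)=-415; twice the area = |731| = 731; area = 731/2; boundary points = 1 + 1 + 1 = 3; strictly interior points = area - boundary/2 + 1 = 365; answer 365
Stage 2: S1 = 365; d = 3; total draws C(9,5) = 126; complement C(6,5) = 6; favorable 126 - 6 = 120; P = 20/21; answer 20/21

20/21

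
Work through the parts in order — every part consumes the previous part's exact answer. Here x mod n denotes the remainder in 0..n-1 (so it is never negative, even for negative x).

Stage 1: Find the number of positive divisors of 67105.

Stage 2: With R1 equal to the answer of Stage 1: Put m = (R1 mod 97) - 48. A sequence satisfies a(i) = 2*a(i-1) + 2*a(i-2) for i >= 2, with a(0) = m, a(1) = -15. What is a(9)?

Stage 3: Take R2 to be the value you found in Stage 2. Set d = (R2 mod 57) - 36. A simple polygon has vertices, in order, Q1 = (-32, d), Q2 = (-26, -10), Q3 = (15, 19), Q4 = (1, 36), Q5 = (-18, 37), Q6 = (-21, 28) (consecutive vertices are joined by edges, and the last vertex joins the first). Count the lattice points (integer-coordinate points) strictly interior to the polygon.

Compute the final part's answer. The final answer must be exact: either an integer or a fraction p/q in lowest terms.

Stage 1: 67105 = 5 * 13421; number of divisors = (1+1) * (1+1) = 4; answer 4
Stage 2: R1 = 4; m = -44; a(2) = 2*(-15) + 2*(-44) = -118; iterating: a(2)=-118, a(3)=-266, a(4)=-768, a(5)=-2068, a(6)=-5672, a(7)=-15480, a(8)=-42304, a(9)=-115568; answer -115568
Stage 3: R2 = -115568; d = -8; cross terms: (-32*-10 - -26*-8)=112, (-26*19 - 15*-10)=-344, (15*36 - 1*19)=521, (1*37 - -18*36)=685, (-18*28 - -21*37)=273, (-21*-8 - -32*28)=1064; twice the area = |2311| = 2311; area = 2311/2; boundary points = 2 + 1 + 1 + 1 + 3 + 1 = 9; strictly interior points = area - boundary/2 + 1 = 1152; answer 1152

1152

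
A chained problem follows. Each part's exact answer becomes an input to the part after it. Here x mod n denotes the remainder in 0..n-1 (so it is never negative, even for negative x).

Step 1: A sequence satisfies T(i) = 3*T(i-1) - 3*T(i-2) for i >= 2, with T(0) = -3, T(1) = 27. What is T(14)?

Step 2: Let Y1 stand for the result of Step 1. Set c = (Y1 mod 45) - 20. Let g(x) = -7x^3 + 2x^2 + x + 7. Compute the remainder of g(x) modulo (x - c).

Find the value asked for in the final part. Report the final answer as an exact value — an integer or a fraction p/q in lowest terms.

56787

Step 1: T(2) = 3*(27) - 3*(-3) = 90; iterating: T(2)=90, T(3)=189, T(4)=297, T(5)=324, T(6)=81, T(7)=-729, T(8)=-2430, T(9)=-5103, T(10)=-8019, T(11)=-8748, T(12)=-2187, T(13)=19683, T(14)=65610; answer 65610
Step 2: Y1 = 65610; c = -20; remainder = value at the root: -7*(-20)^3 + 2*(-20)^2 + 1*(-20)^1 + 7 = (56000) + (800) + (-20) + (7) = 56787; answer 56787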